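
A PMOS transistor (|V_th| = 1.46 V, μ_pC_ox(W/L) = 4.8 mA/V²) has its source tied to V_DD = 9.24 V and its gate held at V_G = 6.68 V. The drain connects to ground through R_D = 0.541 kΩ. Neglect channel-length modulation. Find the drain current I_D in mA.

I_D = 2.90 mA

V_SG = V_DD − V_G = 9.24 − 6.68 = 2.56 V, so V_ov = 2.56 − 1.46 = 1.1 V.
Assume saturation: I_D = ½ k_p V_ov² = 0.5 × 4.8 × 1.1² = 2.9 mA, giving V_SD = V_DD − I_D R_D = 9.24 − 2.9 × 0.541 = 7.67 V.
V_SD = 7.67 V ≥ V_ov = 1.1 V, confirming saturation.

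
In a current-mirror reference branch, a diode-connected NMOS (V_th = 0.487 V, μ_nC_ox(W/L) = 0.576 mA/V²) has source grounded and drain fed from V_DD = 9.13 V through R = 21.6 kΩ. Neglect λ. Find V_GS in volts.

With gate tied to drain, V_GS = V_DS ≥ V_GS − V_th, so the device is in saturation.
KCL at the drain: ½ k_n (V_GS − V_th)² = (V_DD − V_GS)/R.
Let x = V_GS − 0.487. Then 6.22 x² + x − 8.643 = 0, giving x = 1.1 V (positive root), so V_GS = 1.59 V.
I_D = (V_DD − V_GS)/R = (9.13 − 1.59) / 21.6 = 0.349 mA.

V_GS = 1.59 V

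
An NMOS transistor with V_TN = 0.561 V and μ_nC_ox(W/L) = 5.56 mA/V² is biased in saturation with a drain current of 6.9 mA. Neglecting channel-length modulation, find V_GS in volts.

V_GS = 2.14 V

In saturation I_D = ½ k_n (V_GS − V_TN)², so V_GS − V_TN = √(2 I_D / k_n) = √(2 × 6.9 / 5.56) = 1.58 V.
V_GS = 0.561 + 1.58 = 2.14 V.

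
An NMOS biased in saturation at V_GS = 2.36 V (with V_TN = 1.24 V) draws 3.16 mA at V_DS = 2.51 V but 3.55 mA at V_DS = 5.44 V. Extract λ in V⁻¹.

With V_GS fixed, I_D ∝ (1 + λ V_DS) in saturation, so I_D2/I_D1 = (1 + λ V_DS2)/(1 + λ V_DS1).
3.55/3.16 = 1.123 = (1 + 5.44 λ)/(1 + 2.51 λ).
Solving: λ (I_D1 V_DS2 − I_D2 V_DS1) = I_D2 − I_D1, so λ = (3.55 − 3.16) / (3.16 × 5.44 − 3.55 × 2.51) = 0.39 / 8.28 = 0.0471 V⁻¹.

λ = 0.0471 V⁻¹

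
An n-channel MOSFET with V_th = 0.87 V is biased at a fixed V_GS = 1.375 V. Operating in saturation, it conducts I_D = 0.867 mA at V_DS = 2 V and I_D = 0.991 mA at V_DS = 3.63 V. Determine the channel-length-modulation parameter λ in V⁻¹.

λ = 0.106 V⁻¹

With V_GS fixed, I_D ∝ (1 + λ V_DS) in saturation, so I_D2/I_D1 = (1 + λ V_DS2)/(1 + λ V_DS1).
0.991/0.867 = 1.143 = (1 + 3.63 λ)/(1 + 2 λ).
Solving: λ (I_D1 V_DS2 − I_D2 V_DS1) = I_D2 − I_D1, so λ = (0.991 − 0.867) / (0.867 × 3.63 − 0.991 × 2) = 0.124 / 1.17 = 0.106 V⁻¹.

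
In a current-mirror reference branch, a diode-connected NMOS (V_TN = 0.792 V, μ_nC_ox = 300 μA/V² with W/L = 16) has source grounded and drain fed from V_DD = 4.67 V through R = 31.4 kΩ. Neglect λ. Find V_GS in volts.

With gate tied to drain, V_GS = V_DS ≥ V_GS − V_TN, so the device is in saturation.
k_n = μ_nC_ox · (W/L) = 4.8 mA/V².
KCL at the drain: ½ k_n (V_GS − V_TN)² = (V_DD − V_GS)/R.
Let x = V_GS − 0.792. Then 75.4 x² + x − 3.878 = 0, giving x = 0.22 V (positive root), so V_GS = 1.01 V.
I_D = (V_DD − V_GS)/R = (4.67 − 1.01) / 31.4 = 0.116 mA.

V_GS = 1.01 V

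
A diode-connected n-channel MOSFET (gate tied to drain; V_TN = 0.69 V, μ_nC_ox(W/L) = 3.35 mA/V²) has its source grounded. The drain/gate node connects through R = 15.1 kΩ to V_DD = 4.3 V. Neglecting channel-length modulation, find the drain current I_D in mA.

With gate tied to drain, V_GS = V_DS ≥ V_GS − V_TN, so the device is in saturation.
KCL at the drain: ½ k_n (V_GS − V_TN)² = (V_DD − V_GS)/R.
Let x = V_GS − 0.69. Then 25.3 x² + x − 3.61 = 0, giving x = 0.359 V (positive root), so V_GS = 1.05 V.
I_D = (V_DD − V_GS)/R = (4.3 − 1.05) / 15.1 = 0.215 mA.

I_D = 0.215 mA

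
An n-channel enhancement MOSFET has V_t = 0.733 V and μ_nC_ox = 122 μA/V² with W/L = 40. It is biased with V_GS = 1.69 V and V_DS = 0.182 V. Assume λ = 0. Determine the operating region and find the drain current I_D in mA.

Triode; I_D = 0.769 mA

k_n = μ_nC_ox · (W/L) = 4.88 mA/V².
V_ov = V_GS − V_t = 1.69 − 0.733 = 0.957 V.
Since V_DS = 0.182 V < V_ov = 0.957 V, the device is in the triode region.
I_D = k_n [V_ov · V_DS − ½ V_DS²] = 4.88 × [0.957 × 0.182 − 0.5 × 0.182²] = 0.769 mA.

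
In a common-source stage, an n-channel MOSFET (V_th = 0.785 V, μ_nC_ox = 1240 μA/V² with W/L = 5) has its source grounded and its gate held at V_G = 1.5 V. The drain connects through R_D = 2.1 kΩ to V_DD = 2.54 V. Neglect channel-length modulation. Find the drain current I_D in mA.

I_D = 1.06 mA

V_GS = V_G = 1.5 V, so V_ov = 1.5 − 0.785 = 0.715 V.
k_n = μ_nC_ox · (W/L) = 6.2 mA/V².
Assume saturation: I_D = ½ k_n V_ov² = 0.5 × 6.2 × 0.715² = 1.58 mA, giving V_DS = V_DD − I_D R_D = 2.54 − 1.58 × 2.1 = -0.788 V.
But -0.788 V < V_ov = 0.715 V, so the device is actually in triode.
In triode I_D = k_n[V_ov V_DS − ½ V_DS²] and I_D = (V_DD − V_DS)/R_D. Equating: 6.51 V_DS² − 10.31 V_DS + 2.54 = 0, giving V_DS = 0.305 V (the root below V_ov).
I_D = (2.54 − 0.305) / 2.1 = 1.06 mA.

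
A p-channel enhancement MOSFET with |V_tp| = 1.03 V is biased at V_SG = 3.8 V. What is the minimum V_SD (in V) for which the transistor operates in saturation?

V_SD,sat = 2.77 V

The boundary between triode and saturation is V_SD = V_SG − |V_tp| = V_ov.
V_ov = 3.8 − 1.03 = 2.77 V.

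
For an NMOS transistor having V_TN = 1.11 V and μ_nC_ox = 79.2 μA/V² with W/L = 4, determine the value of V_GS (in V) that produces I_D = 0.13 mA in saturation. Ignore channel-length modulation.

V_GS = 2.02 V

k_n = μ_nC_ox · (W/L) = 0.3168 mA/V².
In saturation I_D = ½ k_n (V_GS − V_TN)², so V_GS − V_TN = √(2 I_D / k_n) = √(2 × 0.13 / 0.3168) = 0.906 V.
V_GS = 1.11 + 0.906 = 2.02 V.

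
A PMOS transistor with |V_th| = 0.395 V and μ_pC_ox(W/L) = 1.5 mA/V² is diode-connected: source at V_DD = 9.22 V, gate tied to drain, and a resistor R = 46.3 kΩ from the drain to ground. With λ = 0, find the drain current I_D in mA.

I_D = 0.180 mA

With gate tied to drain, V_SG = V_SD ≥ V_SG − |V_th|, so the device is in saturation.
KCL at the drain: ½ k_p (V_SG − |V_th|)² = (V_DD − V_SG)/R.
Let x = V_SG − 0.395. Then 34.7 x² + x − 8.825 = 0, giving x = 0.49 V (positive root), so V_SG = 0.885 V.
I_D = (V_DD − V_SG)/R = (9.22 − 0.885) / 46.3 = 0.18 mA.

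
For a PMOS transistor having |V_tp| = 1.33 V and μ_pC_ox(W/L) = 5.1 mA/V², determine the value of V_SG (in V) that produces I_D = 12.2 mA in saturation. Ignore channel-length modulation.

V_SG = 3.52 V

In saturation I_D = ½ k_p (V_SG − |V_tp|)², so V_SG − |V_tp| = √(2 I_D / k_p) = √(2 × 12.2 / 5.1) = 2.19 V.
V_SG = 1.33 + 2.19 = 3.52 V.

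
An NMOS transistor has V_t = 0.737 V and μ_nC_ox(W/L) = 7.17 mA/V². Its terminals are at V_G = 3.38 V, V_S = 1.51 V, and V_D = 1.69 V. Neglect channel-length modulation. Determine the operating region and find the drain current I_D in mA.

V_GS = V_G − V_S = 3.38 − 1.51 = 1.87 V; V_DS = V_D − V_S = 1.69 − 1.51 = 0.18 V.
V_ov = V_GS − V_t = 1.87 − 0.737 = 1.13 V.
Since V_DS = 0.18 V < V_ov = 1.13 V, the device is in the triode region.
I_D = k_n [V_ov · V_DS − ½ V_DS²] = 7.17 × [1.13 × 0.18 − 0.5 × 0.18²] = 1.35 mA.

Triode; I_D = 1.35 mA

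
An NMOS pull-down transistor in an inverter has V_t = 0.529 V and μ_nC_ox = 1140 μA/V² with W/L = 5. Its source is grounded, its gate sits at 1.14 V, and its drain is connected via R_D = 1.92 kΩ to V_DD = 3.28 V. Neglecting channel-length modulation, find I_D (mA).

I_D = 1.06 mA

V_GS = V_G = 1.14 V, so V_ov = 1.14 − 0.529 = 0.611 V.
k_n = μ_nC_ox · (W/L) = 5.7 mA/V².
Assume saturation: I_D = ½ k_n V_ov² = 0.5 × 5.7 × 0.611² = 1.06 mA, giving V_DS = V_DD − I_D R_D = 3.28 − 1.06 × 1.92 = 1.24 V.
V_DS = 1.24 V ≥ V_ov = 0.611 V, confirming saturation.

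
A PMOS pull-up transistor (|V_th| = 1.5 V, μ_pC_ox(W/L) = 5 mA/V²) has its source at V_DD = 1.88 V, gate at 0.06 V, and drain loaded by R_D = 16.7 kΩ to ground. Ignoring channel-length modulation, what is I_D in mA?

I_D = 0.108 mA

V_SG = V_DD − V_G = 1.88 − 0.06 = 1.82 V, so V_ov = 1.82 − 1.5 = 0.32 V.
Assume saturation: I_D = ½ k_p V_ov² = 0.5 × 5 × 0.32² = 0.256 mA, giving V_SD = V_DD − I_D R_D = 1.88 − 0.256 × 16.7 = -2.4 V.
But -2.4 V < V_ov = 0.32 V, so the device is actually in triode.
In triode I_D = k_p[V_ov V_SD − ½ V_SD²] and I_D = (V_DD − V_SD)/R_D. Equating: 41.8 V_SD² − 27.72 V_SD + 1.88 = 0, giving V_SD = 0.0767 V (the root below V_ov).
I_D = (1.88 − 0.0767) / 16.7 = 0.108 mA.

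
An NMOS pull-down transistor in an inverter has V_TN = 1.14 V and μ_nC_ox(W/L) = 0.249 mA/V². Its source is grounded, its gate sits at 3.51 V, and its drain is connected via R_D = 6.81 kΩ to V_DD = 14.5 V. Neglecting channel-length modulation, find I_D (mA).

V_GS = V_G = 3.51 V, so V_ov = 3.51 − 1.14 = 2.37 V.
Assume saturation: I_D = ½ k_n V_ov² = 0.5 × 0.249 × 2.37² = 0.699 mA, giving V_DS = V_DD − I_D R_D = 14.5 − 0.699 × 6.81 = 9.74 V.
V_DS = 9.74 V ≥ V_ov = 2.37 V, confirming saturation.

I_D = 0.699 mA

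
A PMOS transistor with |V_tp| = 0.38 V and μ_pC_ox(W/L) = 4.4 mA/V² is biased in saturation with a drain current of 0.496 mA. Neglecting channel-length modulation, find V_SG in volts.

In saturation I_D = ½ k_p (V_SG − |V_tp|)², so V_SG − |V_tp| = √(2 I_D / k_p) = √(2 × 0.496 / 4.4) = 0.475 V.
V_SG = 0.38 + 0.475 = 0.855 V.

V_SG = 0.855 V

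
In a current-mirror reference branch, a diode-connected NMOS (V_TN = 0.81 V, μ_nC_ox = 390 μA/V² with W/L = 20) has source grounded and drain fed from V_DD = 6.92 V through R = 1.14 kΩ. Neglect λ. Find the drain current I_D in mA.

With gate tied to drain, V_GS = V_DS ≥ V_GS − V_TN, so the device is in saturation.
k_n = μ_nC_ox · (W/L) = 7.8 mA/V².
KCL at the drain: ½ k_n (V_GS − V_TN)² = (V_DD − V_GS)/R.
Let x = V_GS − 0.81. Then 4.45 x² + x − 6.11 = 0, giving x = 1.07 V (positive root), so V_GS = 1.88 V.
I_D = (V_DD − V_GS)/R = (6.92 − 1.88) / 1.14 = 4.43 mA.

I_D = 4.43 mA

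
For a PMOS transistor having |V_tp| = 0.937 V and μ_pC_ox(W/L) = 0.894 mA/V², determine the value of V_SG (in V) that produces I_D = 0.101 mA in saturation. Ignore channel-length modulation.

In saturation I_D = ½ k_p (V_SG − |V_tp|)², so V_SG − |V_tp| = √(2 I_D / k_p) = √(2 × 0.101 / 0.894) = 0.475 V.
V_SG = 0.937 + 0.475 = 1.41 V.

V_SG = 1.41 V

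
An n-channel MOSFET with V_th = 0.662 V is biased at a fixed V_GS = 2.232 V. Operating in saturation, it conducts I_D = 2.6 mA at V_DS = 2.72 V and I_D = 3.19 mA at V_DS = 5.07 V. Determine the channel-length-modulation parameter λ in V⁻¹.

With V_GS fixed, I_D ∝ (1 + λ V_DS) in saturation, so I_D2/I_D1 = (1 + λ V_DS2)/(1 + λ V_DS1).
3.19/2.6 = 1.227 = (1 + 5.07 λ)/(1 + 2.72 λ).
Solving: λ (I_D1 V_DS2 − I_D2 V_DS1) = I_D2 − I_D1, so λ = (3.19 − 2.6) / (2.6 × 5.07 − 3.19 × 2.72) = 0.59 / 4.51 = 0.131 V⁻¹.

λ = 0.131 V⁻¹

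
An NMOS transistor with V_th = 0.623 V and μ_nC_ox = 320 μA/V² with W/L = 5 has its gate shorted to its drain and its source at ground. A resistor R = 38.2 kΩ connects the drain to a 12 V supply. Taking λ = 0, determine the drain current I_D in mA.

I_D = 0.282 mA

With gate tied to drain, V_GS = V_DS ≥ V_GS − V_th, so the device is in saturation.
k_n = μ_nC_ox · (W/L) = 1.6 mA/V².
KCL at the drain: ½ k_n (V_GS − V_th)² = (V_DD − V_GS)/R.
Let x = V_GS − 0.623. Then 30.6 x² + x − 11.38 = 0, giving x = 0.594 V (positive root), so V_GS = 1.22 V.
I_D = (V_DD − V_GS)/R = (12 − 1.22) / 38.2 = 0.282 mA.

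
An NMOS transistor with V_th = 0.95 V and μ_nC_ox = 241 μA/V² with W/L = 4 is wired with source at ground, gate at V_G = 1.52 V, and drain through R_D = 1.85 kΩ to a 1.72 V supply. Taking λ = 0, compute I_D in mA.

I_D = 0.157 mA

V_GS = V_G = 1.52 V, so V_ov = 1.52 − 0.95 = 0.57 V.
k_n = μ_nC_ox · (W/L) = 0.964 mA/V².
Assume saturation: I_D = ½ k_n V_ov² = 0.5 × 0.964 × 0.57² = 0.157 mA, giving V_DS = V_DD − I_D R_D = 1.72 − 0.157 × 1.85 = 1.43 V.
V_DS = 1.43 V ≥ V_ov = 0.57 V, confirming saturation.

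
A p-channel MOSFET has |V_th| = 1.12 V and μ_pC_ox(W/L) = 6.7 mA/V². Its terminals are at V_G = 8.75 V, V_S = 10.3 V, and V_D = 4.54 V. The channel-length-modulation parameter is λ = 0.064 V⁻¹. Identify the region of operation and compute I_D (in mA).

V_SG = V_S − V_G = 10.3 − 8.75 = 1.55 V; V_SD = V_S − V_D = 10.3 − 4.54 = 5.76 V.
V_ov = V_SG − |V_th| = 1.55 − 1.12 = 0.43 V.
Since V_SD = 5.76 V ≥ V_ov = 0.43 V, the device is in saturation.
I_D = ½ k_p V_ov² (1 + λ V_SD) = 0.5 × 6.7 × 0.43² × (1 + 0.064 × 5.76) = 0.848 mA.

Saturation; I_D = 0.848 mA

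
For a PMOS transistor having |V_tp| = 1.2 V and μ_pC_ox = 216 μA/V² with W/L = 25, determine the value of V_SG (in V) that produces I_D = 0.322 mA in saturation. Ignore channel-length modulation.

k_p = μ_pC_ox · (W/L) = 5.4 mA/V².
In saturation I_D = ½ k_p (V_SG − |V_tp|)², so V_SG − |V_tp| = √(2 I_D / k_p) = √(2 × 0.322 / 5.4) = 0.345 V.
V_SG = 1.2 + 0.345 = 1.55 V.

V_SG = 1.55 V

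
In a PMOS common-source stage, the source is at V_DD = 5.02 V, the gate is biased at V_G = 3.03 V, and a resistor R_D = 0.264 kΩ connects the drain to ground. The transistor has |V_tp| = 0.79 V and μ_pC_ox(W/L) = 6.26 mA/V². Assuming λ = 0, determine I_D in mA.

V_SG = V_DD − V_G = 5.02 − 3.03 = 1.99 V, so V_ov = 1.99 − 0.79 = 1.2 V.
Assume saturation: I_D = ½ k_p V_ov² = 0.5 × 6.26 × 1.2² = 4.51 mA, giving V_SD = V_DD − I_D R_D = 5.02 − 4.51 × 0.264 = 3.83 V.
V_SD = 3.83 V ≥ V_ov = 1.2 V, confirming saturation.

I_D = 4.51 mA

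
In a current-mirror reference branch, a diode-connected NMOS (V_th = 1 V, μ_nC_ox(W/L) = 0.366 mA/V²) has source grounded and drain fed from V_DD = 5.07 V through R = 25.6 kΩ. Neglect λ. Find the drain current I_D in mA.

With gate tied to drain, V_GS = V_DS ≥ V_GS − V_th, so the device is in saturation.
KCL at the drain: ½ k_n (V_GS − V_th)² = (V_DD − V_GS)/R.
Let x = V_GS − 1. Then 4.68 x² + x − 4.07 = 0, giving x = 0.831 V (positive root), so V_GS = 1.83 V.
I_D = (V_DD − V_GS)/R = (5.07 − 1.83) / 25.6 = 0.127 mA.

I_D = 0.127 mA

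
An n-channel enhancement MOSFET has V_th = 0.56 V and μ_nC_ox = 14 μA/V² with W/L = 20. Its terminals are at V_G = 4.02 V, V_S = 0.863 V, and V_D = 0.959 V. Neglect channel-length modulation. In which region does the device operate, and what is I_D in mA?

V_GS = V_G − V_S = 4.02 − 0.863 = 3.16 V; V_DS = V_D − V_S = 0.959 − 0.863 = 0.096 V.
k_n = μ_nC_ox · (W/L) = 0.28 mA/V².
V_ov = V_GS − V_th = 3.16 − 0.56 = 2.6 V.
Since V_DS = 0.096 V < V_ov = 2.6 V, the device is in the triode region.
I_D = k_n [V_ov · V_DS − ½ V_DS²] = 0.28 × [2.6 × 0.096 − 0.5 × 0.096²] = 0.0685 mA.

Triode; I_D = 0.0685 mA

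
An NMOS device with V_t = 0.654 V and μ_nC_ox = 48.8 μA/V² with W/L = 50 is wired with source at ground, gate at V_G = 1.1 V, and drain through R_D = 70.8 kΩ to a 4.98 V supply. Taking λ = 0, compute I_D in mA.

I_D = 0.0694 mA

V_GS = V_G = 1.1 V, so V_ov = 1.1 − 0.654 = 0.446 V.
k_n = μ_nC_ox · (W/L) = 2.44 mA/V².
Assume saturation: I_D = ½ k_n V_ov² = 0.5 × 2.44 × 0.446² = 0.243 mA, giving V_DS = V_DD − I_D R_D = 4.98 − 0.243 × 70.8 = -12.2 V.
But -12.2 V < V_ov = 0.446 V, so the device is actually in triode.
In triode I_D = k_n[V_ov V_DS − ½ V_DS²] and I_D = (V_DD − V_DS)/R_D. Equating: 86.4 V_DS² − 78.05 V_DS + 4.98 = 0, giving V_DS = 0.0691 V (the root below V_ov).
I_D = (4.98 − 0.0691) / 70.8 = 0.0694 mA.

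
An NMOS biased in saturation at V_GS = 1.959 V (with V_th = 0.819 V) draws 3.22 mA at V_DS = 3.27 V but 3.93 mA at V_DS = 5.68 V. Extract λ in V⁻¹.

With V_GS fixed, I_D ∝ (1 + λ V_DS) in saturation, so I_D2/I_D1 = (1 + λ V_DS2)/(1 + λ V_DS1).
3.93/3.22 = 1.22 = (1 + 5.68 λ)/(1 + 3.27 λ).
Solving: λ (I_D1 V_DS2 − I_D2 V_DS1) = I_D2 − I_D1, so λ = (3.93 − 3.22) / (3.22 × 5.68 − 3.93 × 3.27) = 0.71 / 5.44 = 0.131 V⁻¹.

λ = 0.131 V⁻¹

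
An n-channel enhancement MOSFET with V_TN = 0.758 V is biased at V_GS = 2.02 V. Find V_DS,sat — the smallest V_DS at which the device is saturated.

V_DS,sat = 1.26 V

The boundary between triode and saturation is V_DS = V_GS − V_TN = V_ov.
V_ov = 2.02 − 0.758 = 1.26 V.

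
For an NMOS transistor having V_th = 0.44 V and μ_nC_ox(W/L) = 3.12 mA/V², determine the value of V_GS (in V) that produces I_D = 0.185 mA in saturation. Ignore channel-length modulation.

V_GS = 0.784 V

In saturation I_D = ½ k_n (V_GS − V_th)², so V_GS − V_th = √(2 I_D / k_n) = √(2 × 0.185 / 3.12) = 0.344 V.
V_GS = 0.44 + 0.344 = 0.784 V.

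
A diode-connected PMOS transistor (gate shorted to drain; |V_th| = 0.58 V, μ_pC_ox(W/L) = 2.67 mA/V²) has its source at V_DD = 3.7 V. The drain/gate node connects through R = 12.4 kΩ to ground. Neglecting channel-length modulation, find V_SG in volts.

V_SG = 0.985 V

With gate tied to drain, V_SG = V_SD ≥ V_SG − |V_th|, so the device is in saturation.
KCL at the drain: ½ k_p (V_SG − |V_th|)² = (V_DD − V_SG)/R.
Let x = V_SG − 0.58. Then 16.6 x² + x − 3.12 = 0, giving x = 0.405 V (positive root), so V_SG = 0.985 V.
I_D = (V_DD − V_SG)/R = (3.7 − 0.985) / 12.4 = 0.219 mA.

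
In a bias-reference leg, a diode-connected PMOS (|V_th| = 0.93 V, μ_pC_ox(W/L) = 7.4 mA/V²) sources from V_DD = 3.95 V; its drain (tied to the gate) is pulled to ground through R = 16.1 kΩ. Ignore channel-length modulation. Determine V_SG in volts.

V_SG = 1.15 V

With gate tied to drain, V_SG = V_SD ≥ V_SG − |V_th|, so the device is in saturation.
KCL at the drain: ½ k_p (V_SG − |V_th|)² = (V_DD − V_SG)/R.
Let x = V_SG − 0.93. Then 59.6 x² + x − 3.02 = 0, giving x = 0.217 V (positive root), so V_SG = 1.15 V.
I_D = (V_DD − V_SG)/R = (3.95 − 1.15) / 16.1 = 0.174 mA.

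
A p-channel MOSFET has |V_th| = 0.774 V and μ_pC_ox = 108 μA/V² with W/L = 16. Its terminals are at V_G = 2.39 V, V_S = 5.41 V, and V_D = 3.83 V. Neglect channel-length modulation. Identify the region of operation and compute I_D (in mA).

Triode; I_D = 3.98 mA

V_SG = V_S − V_G = 5.41 − 2.39 = 3.02 V; V_SD = V_S − V_D = 5.41 − 3.83 = 1.58 V.
k_p = μ_pC_ox · (W/L) = 1.728 mA/V².
V_ov = V_SG − |V_th| = 3.02 − 0.774 = 2.25 V.
Since V_SD = 1.58 V < V_ov = 2.25 V, the device is in the triode region.
I_D = k_p [V_ov · V_SD − ½ V_SD²] = 1.728 × [2.25 × 1.58 − 0.5 × 1.58²] = 3.98 mA.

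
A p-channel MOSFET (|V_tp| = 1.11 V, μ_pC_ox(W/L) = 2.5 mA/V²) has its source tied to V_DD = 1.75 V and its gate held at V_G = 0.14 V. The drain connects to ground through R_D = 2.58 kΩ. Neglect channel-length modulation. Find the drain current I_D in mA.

I_D = 0.312 mA

V_SG = V_DD − V_G = 1.75 − 0.14 = 1.61 V, so V_ov = 1.61 − 1.11 = 0.5 V.
Assume saturation: I_D = ½ k_p V_ov² = 0.5 × 2.5 × 0.5² = 0.312 mA, giving V_SD = V_DD − I_D R_D = 1.75 − 0.312 × 2.58 = 0.944 V.
V_SD = 0.944 V ≥ V_ov = 0.5 V, confirming saturation.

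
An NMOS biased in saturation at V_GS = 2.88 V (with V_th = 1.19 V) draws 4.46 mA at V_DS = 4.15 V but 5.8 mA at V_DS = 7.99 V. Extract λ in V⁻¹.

λ = 0.116 V⁻¹

With V_GS fixed, I_D ∝ (1 + λ V_DS) in saturation, so I_D2/I_D1 = (1 + λ V_DS2)/(1 + λ V_DS1).
5.8/4.46 = 1.3 = (1 + 7.99 λ)/(1 + 4.15 λ).
Solving: λ (I_D1 V_DS2 − I_D2 V_DS1) = I_D2 − I_D1, so λ = (5.8 − 4.46) / (4.46 × 7.99 − 5.8 × 4.15) = 1.34 / 11.6 = 0.116 V⁻¹.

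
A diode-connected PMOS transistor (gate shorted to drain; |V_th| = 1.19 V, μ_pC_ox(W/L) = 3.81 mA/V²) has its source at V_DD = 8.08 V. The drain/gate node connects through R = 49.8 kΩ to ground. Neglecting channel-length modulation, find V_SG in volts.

With gate tied to drain, V_SG = V_SD ≥ V_SG − |V_th|, so the device is in saturation.
KCL at the drain: ½ k_p (V_SG − |V_th|)² = (V_DD − V_SG)/R.
Let x = V_SG − 1.19. Then 94.9 x² + x − 6.89 = 0, giving x = 0.264 V (positive root), so V_SG = 1.45 V.
I_D = (V_DD − V_SG)/R = (8.08 − 1.45) / 49.8 = 0.133 mA.

V_SG = 1.45 V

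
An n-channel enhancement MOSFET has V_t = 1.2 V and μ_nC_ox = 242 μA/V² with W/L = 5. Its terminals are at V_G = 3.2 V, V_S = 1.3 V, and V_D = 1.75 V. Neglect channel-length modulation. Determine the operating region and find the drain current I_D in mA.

V_GS = V_G − V_S = 3.2 − 1.3 = 1.9 V; V_DS = V_D − V_S = 1.75 − 1.3 = 0.45 V.
k_n = μ_nC_ox · (W/L) = 1.21 mA/V².
V_ov = V_GS − V_t = 1.9 − 1.2 = 0.7 V.
Since V_DS = 0.45 V < V_ov = 0.7 V, the device is in the triode region.
I_D = k_n [V_ov · V_DS − ½ V_DS²] = 1.21 × [0.7 × 0.45 − 0.5 × 0.45²] = 0.259 mA.

Triode; I_D = 0.259 mA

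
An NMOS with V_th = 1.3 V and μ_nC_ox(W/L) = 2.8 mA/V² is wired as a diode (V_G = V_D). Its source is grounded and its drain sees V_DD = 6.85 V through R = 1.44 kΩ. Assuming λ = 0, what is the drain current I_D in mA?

I_D = 2.86 mA

With gate tied to drain, V_GS = V_DS ≥ V_GS − V_th, so the device is in saturation.
KCL at the drain: ½ k_n (V_GS − V_th)² = (V_DD − V_GS)/R.
Let x = V_GS − 1.3. Then 2.02 x² + x − 5.55 = 0, giving x = 1.43 V (positive root), so V_GS = 2.73 V.
I_D = (V_DD − V_GS)/R = (6.85 − 2.73) / 1.44 = 2.86 mA.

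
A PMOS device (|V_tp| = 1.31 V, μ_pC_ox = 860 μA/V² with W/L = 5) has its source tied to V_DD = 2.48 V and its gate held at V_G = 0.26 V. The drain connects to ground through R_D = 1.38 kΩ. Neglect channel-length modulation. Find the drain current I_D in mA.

I_D = 1.43 mA

V_SG = V_DD − V_G = 2.48 − 0.26 = 2.22 V, so V_ov = 2.22 − 1.31 = 0.91 V.
k_p = μ_pC_ox · (W/L) = 4.3 mA/V².
Assume saturation: I_D = ½ k_p V_ov² = 0.5 × 4.3 × 0.91² = 1.78 mA, giving V_SD = V_DD − I_D R_D = 2.48 − 1.78 × 1.38 = 0.023 V.
But 0.023 V < V_ov = 0.91 V, so the device is actually in triode.
In triode I_D = k_p[V_ov V_SD − ½ V_SD²] and I_D = (V_DD − V_SD)/R_D. Equating: 2.97 V_SD² − 6.4 V_SD + 2.48 = 0, giving V_SD = 0.506 V (the root below V_ov).
I_D = (2.48 − 0.506) / 1.38 = 1.43 mA.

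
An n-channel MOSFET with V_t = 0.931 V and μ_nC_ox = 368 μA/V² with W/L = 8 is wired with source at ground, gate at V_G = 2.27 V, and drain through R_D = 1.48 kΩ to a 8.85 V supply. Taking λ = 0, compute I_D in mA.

I_D = 2.64 mA

V_GS = V_G = 2.27 V, so V_ov = 2.27 − 0.931 = 1.34 V.
k_n = μ_nC_ox · (W/L) = 2.944 mA/V².
Assume saturation: I_D = ½ k_n V_ov² = 0.5 × 2.944 × 1.34² = 2.64 mA, giving V_DS = V_DD − I_D R_D = 8.85 − 2.64 × 1.48 = 4.94 V.
V_DS = 4.94 V ≥ V_ov = 1.34 V, confirming saturation.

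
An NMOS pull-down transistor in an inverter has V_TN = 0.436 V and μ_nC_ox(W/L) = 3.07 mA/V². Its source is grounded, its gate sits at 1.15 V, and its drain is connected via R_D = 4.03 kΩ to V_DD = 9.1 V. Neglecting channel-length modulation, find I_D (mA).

V_GS = V_G = 1.15 V, so V_ov = 1.15 − 0.436 = 0.714 V.
Assume saturation: I_D = ½ k_n V_ov² = 0.5 × 3.07 × 0.714² = 0.783 mA, giving V_DS = V_DD − I_D R_D = 9.1 − 0.783 × 4.03 = 5.95 V.
V_DS = 5.95 V ≥ V_ov = 0.714 V, confirming saturation.

I_D = 0.783 mA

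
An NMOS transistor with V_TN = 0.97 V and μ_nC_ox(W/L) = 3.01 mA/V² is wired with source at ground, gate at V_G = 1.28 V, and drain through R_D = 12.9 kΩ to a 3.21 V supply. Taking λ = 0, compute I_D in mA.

V_GS = V_G = 1.28 V, so V_ov = 1.28 − 0.97 = 0.31 V.
Assume saturation: I_D = ½ k_n V_ov² = 0.5 × 3.01 × 0.31² = 0.145 mA, giving V_DS = V_DD − I_D R_D = 3.21 − 0.145 × 12.9 = 1.34 V.
V_DS = 1.34 V ≥ V_ov = 0.31 V, confirming saturation.

I_D = 0.145 mA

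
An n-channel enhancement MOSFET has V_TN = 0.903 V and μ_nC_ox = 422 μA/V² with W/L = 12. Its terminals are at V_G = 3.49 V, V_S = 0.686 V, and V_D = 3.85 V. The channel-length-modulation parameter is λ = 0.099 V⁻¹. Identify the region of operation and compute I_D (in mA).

Saturation; I_D = 12.0 mA

V_GS = V_G − V_S = 3.49 − 0.686 = 2.8 V; V_DS = V_D − V_S = 3.85 − 0.686 = 3.16 V.
k_n = μ_nC_ox · (W/L) = 5.064 mA/V².
V_ov = V_GS − V_TN = 2.8 − 0.903 = 1.9 V.
Since V_DS = 3.16 V ≥ V_ov = 1.9 V, the device is in saturation.
I_D = ½ k_n V_ov² (1 + λ V_DS) = 0.5 × 5.064 × 1.9² × (1 + 0.099 × 3.16) = 12 mA.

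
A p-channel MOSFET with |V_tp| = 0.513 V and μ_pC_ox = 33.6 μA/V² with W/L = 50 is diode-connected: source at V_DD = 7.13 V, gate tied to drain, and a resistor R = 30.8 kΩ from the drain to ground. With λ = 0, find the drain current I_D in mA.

I_D = 0.199 mA

With gate tied to drain, V_SG = V_SD ≥ V_SG − |V_tp|, so the device is in saturation.
k_p = μ_pC_ox · (W/L) = 1.68 mA/V².
KCL at the drain: ½ k_p (V_SG − |V_tp|)² = (V_DD − V_SG)/R.
Let x = V_SG − 0.513. Then 25.9 x² + x − 6.617 = 0, giving x = 0.487 V (positive root), so V_SG = 1 V.
I_D = (V_DD − V_SG)/R = (7.13 − 1) / 30.8 = 0.199 mA.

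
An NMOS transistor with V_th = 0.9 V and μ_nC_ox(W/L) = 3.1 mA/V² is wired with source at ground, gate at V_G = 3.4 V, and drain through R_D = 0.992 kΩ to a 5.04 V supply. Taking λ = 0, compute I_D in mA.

I_D = 4.42 mA

V_GS = V_G = 3.4 V, so V_ov = 3.4 − 0.9 = 2.5 V.
Assume saturation: I_D = ½ k_n V_ov² = 0.5 × 3.1 × 2.5² = 9.69 mA, giving V_DS = V_DD − I_D R_D = 5.04 − 9.69 × 0.992 = -4.57 V.
But -4.57 V < V_ov = 2.5 V, so the device is actually in triode.
In triode I_D = k_n[V_ov V_DS − ½ V_DS²] and I_D = (V_DD − V_DS)/R_D. Equating: 1.54 V_DS² − 8.688 V_DS + 5.04 = 0, giving V_DS = 0.656 V (the root below V_ov).
I_D = (5.04 − 0.656) / 0.992 = 4.42 mA.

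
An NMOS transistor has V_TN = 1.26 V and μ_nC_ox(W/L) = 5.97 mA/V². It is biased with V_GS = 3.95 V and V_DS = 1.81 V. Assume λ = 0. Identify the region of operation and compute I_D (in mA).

Triode; I_D = 19.3 mA

V_ov = V_GS − V_TN = 3.95 − 1.26 = 2.69 V.
Since V_DS = 1.81 V < V_ov = 2.69 V, the device is in the triode region.
I_D = k_n [V_ov · V_DS − ½ V_DS²] = 5.97 × [2.69 × 1.81 − 0.5 × 1.81²] = 19.3 mA.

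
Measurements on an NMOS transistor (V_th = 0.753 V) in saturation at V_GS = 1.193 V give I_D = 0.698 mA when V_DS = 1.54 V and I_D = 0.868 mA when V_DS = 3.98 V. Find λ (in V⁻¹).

With V_GS fixed, I_D ∝ (1 + λ V_DS) in saturation, so I_D2/I_D1 = (1 + λ V_DS2)/(1 + λ V_DS1).
0.868/0.698 = 1.244 = (1 + 3.98 λ)/(1 + 1.54 λ).
Solving: λ (I_D1 V_DS2 − I_D2 V_DS1) = I_D2 − I_D1, so λ = (0.868 − 0.698) / (0.698 × 3.98 − 0.868 × 1.54) = 0.17 / 1.44 = 0.118 V⁻¹.

λ = 0.118 V⁻¹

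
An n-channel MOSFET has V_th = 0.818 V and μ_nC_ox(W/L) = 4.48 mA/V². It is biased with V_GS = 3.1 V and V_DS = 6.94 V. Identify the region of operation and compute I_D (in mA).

Saturation; I_D = 11.7 mA

V_ov = V_GS − V_th = 3.1 − 0.818 = 2.28 V.
Since V_DS = 6.94 V ≥ V_ov = 2.28 V, the device is in saturation.
I_D = ½ k_n V_ov² = 0.5 × 4.48 × 2.28² = 11.7 mA.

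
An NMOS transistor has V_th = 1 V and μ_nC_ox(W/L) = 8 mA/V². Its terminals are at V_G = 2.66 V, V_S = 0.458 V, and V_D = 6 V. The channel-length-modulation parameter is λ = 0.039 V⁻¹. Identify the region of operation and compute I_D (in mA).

Saturation; I_D = 7.03 mA

V_GS = V_G − V_S = 2.66 − 0.458 = 2.2 V; V_DS = V_D − V_S = 6 − 0.458 = 5.54 V.
V_ov = V_GS − V_th = 2.2 − 1 = 1.2 V.
Since V_DS = 5.54 V ≥ V_ov = 1.2 V, the device is in saturation.
I_D = ½ k_n V_ov² (1 + λ V_DS) = 0.5 × 8 × 1.2² × (1 + 0.039 × 5.54) = 7.03 mA.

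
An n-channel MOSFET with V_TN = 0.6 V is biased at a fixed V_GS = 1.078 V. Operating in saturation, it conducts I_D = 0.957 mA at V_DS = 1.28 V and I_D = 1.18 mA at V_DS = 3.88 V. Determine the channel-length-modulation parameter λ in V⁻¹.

λ = 0.101 V⁻¹

With V_GS fixed, I_D ∝ (1 + λ V_DS) in saturation, so I_D2/I_D1 = (1 + λ V_DS2)/(1 + λ V_DS1).
1.18/0.957 = 1.233 = (1 + 3.88 λ)/(1 + 1.28 λ).
Solving: λ (I_D1 V_DS2 − I_D2 V_DS1) = I_D2 − I_D1, so λ = (1.18 − 0.957) / (0.957 × 3.88 − 1.18 × 1.28) = 0.223 / 2.2 = 0.101 V⁻¹.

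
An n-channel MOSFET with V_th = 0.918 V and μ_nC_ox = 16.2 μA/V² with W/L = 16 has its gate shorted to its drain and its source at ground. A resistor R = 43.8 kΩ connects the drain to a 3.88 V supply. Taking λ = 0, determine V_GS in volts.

With gate tied to drain, V_GS = V_DS ≥ V_GS − V_th, so the device is in saturation.
k_n = μ_nC_ox · (W/L) = 0.2592 mA/V².
KCL at the drain: ½ k_n (V_GS − V_th)² = (V_DD − V_GS)/R.
Let x = V_GS − 0.918. Then 5.68 x² + x − 2.962 = 0, giving x = 0.64 V (positive root), so V_GS = 1.56 V.
I_D = (V_DD − V_GS)/R = (3.88 − 1.56) / 43.8 = 0.053 mA.

V_GS = 1.56 V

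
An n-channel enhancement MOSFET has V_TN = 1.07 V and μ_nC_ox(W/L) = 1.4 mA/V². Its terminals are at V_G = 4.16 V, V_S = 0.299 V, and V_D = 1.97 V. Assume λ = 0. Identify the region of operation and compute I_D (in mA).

Triode; I_D = 4.57 mA

V_GS = V_G − V_S = 4.16 − 0.299 = 3.86 V; V_DS = V_D − V_S = 1.97 − 0.299 = 1.67 V.
V_ov = V_GS − V_TN = 3.86 − 1.07 = 2.79 V.
Since V_DS = 1.67 V < V_ov = 2.79 V, the device is in the triode region.
I_D = k_n [V_ov · V_DS − ½ V_DS²] = 1.4 × [2.79 × 1.67 − 0.5 × 1.67²] = 4.57 mA.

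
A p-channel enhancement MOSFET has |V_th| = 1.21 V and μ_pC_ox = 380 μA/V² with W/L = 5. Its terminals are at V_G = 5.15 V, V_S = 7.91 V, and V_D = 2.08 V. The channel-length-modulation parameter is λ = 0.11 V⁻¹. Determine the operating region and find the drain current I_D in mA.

Saturation; I_D = 3.75 mA

V_SG = V_S − V_G = 7.91 − 5.15 = 2.76 V; V_SD = V_S − V_D = 7.91 − 2.08 = 5.83 V.
k_p = μ_pC_ox · (W/L) = 1.9 mA/V².
V_ov = V_SG − |V_th| = 2.76 − 1.21 = 1.55 V.
Since V_SD = 5.83 V ≥ V_ov = 1.55 V, the device is in saturation.
I_D = ½ k_p V_ov² (1 + λ V_SD) = 0.5 × 1.9 × 1.55² × (1 + 0.11 × 5.83) = 3.75 mA.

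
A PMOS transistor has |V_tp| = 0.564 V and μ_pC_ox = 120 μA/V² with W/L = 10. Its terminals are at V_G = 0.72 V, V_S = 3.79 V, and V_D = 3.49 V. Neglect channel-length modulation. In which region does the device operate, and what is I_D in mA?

V_SG = V_S − V_G = 3.79 − 0.72 = 3.07 V; V_SD = V_S − V_D = 3.79 − 3.49 = 0.3 V.
k_p = μ_pC_ox · (W/L) = 1.2 mA/V².
V_ov = V_SG − |V_tp| = 3.07 − 0.564 = 2.51 V.
Since V_SD = 0.3 V < V_ov = 2.51 V, the device is in the triode region.
I_D = k_p [V_ov · V_SD − ½ V_SD²] = 1.2 × [2.51 × 0.3 − 0.5 × 0.3²] = 0.848 mA.

Triode; I_D = 0.848 mA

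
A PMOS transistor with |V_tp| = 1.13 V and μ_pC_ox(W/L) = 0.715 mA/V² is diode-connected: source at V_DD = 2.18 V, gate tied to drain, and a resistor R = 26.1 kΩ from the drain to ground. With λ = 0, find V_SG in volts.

With gate tied to drain, V_SG = V_SD ≥ V_SG − |V_tp|, so the device is in saturation.
KCL at the drain: ½ k_p (V_SG − |V_tp|)² = (V_DD − V_SG)/R.
Let x = V_SG − 1.13. Then 9.33 x² + x − 1.05 = 0, giving x = 0.286 V (positive root), so V_SG = 1.42 V.
I_D = (V_DD − V_SG)/R = (2.18 − 1.42) / 26.1 = 0.0293 mA.

V_SG = 1.42 V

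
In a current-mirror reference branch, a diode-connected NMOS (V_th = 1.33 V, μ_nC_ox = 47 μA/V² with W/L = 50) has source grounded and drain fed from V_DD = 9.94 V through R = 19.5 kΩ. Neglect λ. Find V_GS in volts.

With gate tied to drain, V_GS = V_DS ≥ V_GS − V_th, so the device is in saturation.
k_n = μ_nC_ox · (W/L) = 2.35 mA/V².
KCL at the drain: ½ k_n (V_GS − V_th)² = (V_DD − V_GS)/R.
Let x = V_GS − 1.33. Then 22.9 x² + x − 8.61 = 0, giving x = 0.592 V (positive root), so V_GS = 1.92 V.
I_D = (V_DD − V_GS)/R = (9.94 − 1.92) / 19.5 = 0.411 mA.

V_GS = 1.92 V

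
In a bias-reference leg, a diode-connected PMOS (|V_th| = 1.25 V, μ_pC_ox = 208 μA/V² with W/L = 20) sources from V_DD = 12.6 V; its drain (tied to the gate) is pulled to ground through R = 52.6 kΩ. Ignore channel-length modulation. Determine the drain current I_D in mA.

I_D = 0.210 mA

With gate tied to drain, V_SG = V_SD ≥ V_SG − |V_th|, so the device is in saturation.
k_p = μ_pC_ox · (W/L) = 4.16 mA/V².
KCL at the drain: ½ k_p (V_SG − |V_th|)² = (V_DD − V_SG)/R.
Let x = V_SG − 1.25. Then 109 x² + x − 11.35 = 0, giving x = 0.318 V (positive root), so V_SG = 1.57 V.
I_D = (V_DD − V_SG)/R = (12.6 − 1.57) / 52.6 = 0.21 mA.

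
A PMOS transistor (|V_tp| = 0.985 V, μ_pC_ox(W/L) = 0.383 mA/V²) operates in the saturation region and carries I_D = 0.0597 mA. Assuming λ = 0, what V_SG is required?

In saturation I_D = ½ k_p (V_SG − |V_tp|)², so V_SG − |V_tp| = √(2 I_D / k_p) = √(2 × 0.0597 / 0.383) = 0.558 V.
V_SG = 0.985 + 0.558 = 1.54 V.

V_SG = 1.54 V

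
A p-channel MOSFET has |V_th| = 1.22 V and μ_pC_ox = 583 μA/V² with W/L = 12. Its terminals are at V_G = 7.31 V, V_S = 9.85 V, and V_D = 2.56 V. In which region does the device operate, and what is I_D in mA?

Saturation; I_D = 6.09 mA

V_SG = V_S − V_G = 9.85 − 7.31 = 2.54 V; V_SD = V_S − V_D = 9.85 − 2.56 = 7.29 V.
k_p = μ_pC_ox · (W/L) = 6.996 mA/V².
V_ov = V_SG − |V_th| = 2.54 − 1.22 = 1.32 V.
Since V_SD = 7.29 V ≥ V_ov = 1.32 V, the device is in saturation.
I_D = ½ k_p V_ov² = 0.5 × 6.996 × 1.32² = 6.09 mA.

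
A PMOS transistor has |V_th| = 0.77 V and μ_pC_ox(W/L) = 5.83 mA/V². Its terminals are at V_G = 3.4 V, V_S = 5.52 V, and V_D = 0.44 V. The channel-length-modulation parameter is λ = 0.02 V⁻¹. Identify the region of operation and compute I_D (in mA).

V_SG = V_S − V_G = 5.52 − 3.4 = 2.12 V; V_SD = V_S − V_D = 5.52 − 0.44 = 5.08 V.
V_ov = V_SG − |V_th| = 2.12 − 0.77 = 1.35 V.
Since V_SD = 5.08 V ≥ V_ov = 1.35 V, the device is in saturation.
I_D = ½ k_p V_ov² (1 + λ V_SD) = 0.5 × 5.83 × 1.35² × (1 + 0.02 × 5.08) = 5.85 mA.

Saturation; I_D = 5.85 mA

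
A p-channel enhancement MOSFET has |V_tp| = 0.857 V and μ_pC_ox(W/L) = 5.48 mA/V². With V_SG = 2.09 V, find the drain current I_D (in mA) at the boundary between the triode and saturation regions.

I_D = 4.17 mA

At the boundary V_SD = V_ov = V_SG − |V_tp| = 2.09 − 0.857 = 1.23 V.
I_D = ½ k_p V_ov² = 0.5 × 5.48 × 1.23² = 4.17 mA.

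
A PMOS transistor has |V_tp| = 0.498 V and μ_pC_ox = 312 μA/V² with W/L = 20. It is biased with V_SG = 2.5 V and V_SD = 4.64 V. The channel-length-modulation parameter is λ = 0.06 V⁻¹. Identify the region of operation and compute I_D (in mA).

k_p = μ_pC_ox · (W/L) = 6.24 mA/V².
V_ov = V_SG − |V_tp| = 2.5 − 0.498 = 2 V.
Since V_SD = 4.64 V ≥ V_ov = 2 V, the device is in saturation.
I_D = ½ k_p V_ov² (1 + λ V_SD) = 0.5 × 6.24 × 2² × (1 + 0.06 × 4.64) = 16 mA.

Saturation; I_D = 16.0 mA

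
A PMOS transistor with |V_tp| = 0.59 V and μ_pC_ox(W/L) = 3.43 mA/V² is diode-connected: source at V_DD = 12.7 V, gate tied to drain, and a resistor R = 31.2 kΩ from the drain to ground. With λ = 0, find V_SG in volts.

V_SG = 1.06 V

With gate tied to drain, V_SG = V_SD ≥ V_SG − |V_tp|, so the device is in saturation.
KCL at the drain: ½ k_p (V_SG − |V_tp|)² = (V_DD − V_SG)/R.
Let x = V_SG − 0.59. Then 53.5 x² + x − 12.11 = 0, giving x = 0.466 V (positive root), so V_SG = 1.06 V.
I_D = (V_DD − V_SG)/R = (12.7 − 1.06) / 31.2 = 0.373 mA.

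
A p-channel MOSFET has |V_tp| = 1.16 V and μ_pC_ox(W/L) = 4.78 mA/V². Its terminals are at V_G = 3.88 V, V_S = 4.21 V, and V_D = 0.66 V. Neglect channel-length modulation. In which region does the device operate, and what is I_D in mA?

Cutoff; I_D = 0 mA

V_SG = V_S − V_G = 4.21 − 3.88 = 0.33 V; V_SD = V_S − V_D = 4.21 − 0.66 = 3.55 V.
V_SG = 0.33 V < |V_tp| = 1.16 V, so the transistor is in cutoff.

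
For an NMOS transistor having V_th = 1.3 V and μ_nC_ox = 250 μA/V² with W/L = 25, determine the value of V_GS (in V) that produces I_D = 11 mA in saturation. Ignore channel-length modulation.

k_n = μ_nC_ox · (W/L) = 6.25 mA/V².
In saturation I_D = ½ k_n (V_GS − V_th)², so V_GS − V_th = √(2 I_D / k_n) = √(2 × 11 / 6.25) = 1.88 V.
V_GS = 1.3 + 1.88 = 3.18 V.

V_GS = 3.18 V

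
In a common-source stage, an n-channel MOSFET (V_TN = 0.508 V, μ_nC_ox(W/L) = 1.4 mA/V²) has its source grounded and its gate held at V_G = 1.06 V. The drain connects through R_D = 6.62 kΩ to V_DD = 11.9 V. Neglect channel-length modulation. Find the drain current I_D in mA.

I_D = 0.213 mA

V_GS = V_G = 1.06 V, so V_ov = 1.06 − 0.508 = 0.552 V.
Assume saturation: I_D = ½ k_n V_ov² = 0.5 × 1.4 × 0.552² = 0.213 mA, giving V_DS = V_DD − I_D R_D = 11.9 − 0.213 × 6.62 = 10.5 V.
V_DS = 10.5 V ≥ V_ov = 0.552 V, confirming saturation.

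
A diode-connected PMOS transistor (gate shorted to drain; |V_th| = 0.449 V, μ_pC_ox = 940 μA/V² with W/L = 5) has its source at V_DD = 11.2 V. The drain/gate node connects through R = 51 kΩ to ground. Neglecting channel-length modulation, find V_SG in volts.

With gate tied to drain, V_SG = V_SD ≥ V_SG − |V_th|, so the device is in saturation.
k_p = μ_pC_ox · (W/L) = 4.7 mA/V².
KCL at the drain: ½ k_p (V_SG − |V_th|)² = (V_DD − V_SG)/R.
Let x = V_SG − 0.449. Then 120 x² + x − 10.75 = 0, giving x = 0.295 V (positive root), so V_SG = 0.744 V.
I_D = (V_DD − V_SG)/R = (11.2 − 0.744) / 51 = 0.205 mA.

V_SG = 0.744 V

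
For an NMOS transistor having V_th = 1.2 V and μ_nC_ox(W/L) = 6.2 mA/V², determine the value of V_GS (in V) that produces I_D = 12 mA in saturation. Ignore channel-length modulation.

In saturation I_D = ½ k_n (V_GS − V_th)², so V_GS − V_th = √(2 I_D / k_n) = √(2 × 12 / 6.2) = 1.97 V.
V_GS = 1.2 + 1.97 = 3.17 V.

V_GS = 3.17 V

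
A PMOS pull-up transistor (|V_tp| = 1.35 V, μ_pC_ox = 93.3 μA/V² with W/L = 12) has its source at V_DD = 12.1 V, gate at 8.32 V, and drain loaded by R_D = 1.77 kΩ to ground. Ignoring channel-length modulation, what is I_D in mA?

I_D = 3.31 mA

V_SG = V_DD − V_G = 12.1 − 8.32 = 3.78 V, so V_ov = 3.78 − 1.35 = 2.43 V.
k_p = μ_pC_ox · (W/L) = 1.12 mA/V².
Assume saturation: I_D = ½ k_p V_ov² = 0.5 × 1.12 × 2.43² = 3.31 mA, giving V_SD = V_DD − I_D R_D = 12.1 − 3.31 × 1.77 = 6.25 V.
V_SD = 6.25 V ≥ V_ov = 2.43 V, confirming saturation.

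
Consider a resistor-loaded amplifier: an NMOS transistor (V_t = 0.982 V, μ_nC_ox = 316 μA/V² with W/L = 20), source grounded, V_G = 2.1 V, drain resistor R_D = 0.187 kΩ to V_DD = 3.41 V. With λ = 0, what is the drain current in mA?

I_D = 3.95 mA

V_GS = V_G = 2.1 V, so V_ov = 2.1 − 0.982 = 1.12 V.
k_n = μ_nC_ox · (W/L) = 6.32 mA/V².
Assume saturation: I_D = ½ k_n V_ov² = 0.5 × 6.32 × 1.12² = 3.95 mA, giving V_DS = V_DD − I_D R_D = 3.41 − 3.95 × 0.187 = 2.67 V.
V_DS = 2.67 V ≥ V_ov = 1.12 V, confirming saturation.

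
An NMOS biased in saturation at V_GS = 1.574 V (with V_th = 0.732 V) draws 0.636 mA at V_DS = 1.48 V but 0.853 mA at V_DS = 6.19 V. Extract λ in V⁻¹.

With V_GS fixed, I_D ∝ (1 + λ V_DS) in saturation, so I_D2/I_D1 = (1 + λ V_DS2)/(1 + λ V_DS1).
0.853/0.636 = 1.341 = (1 + 6.19 λ)/(1 + 1.48 λ).
Solving: λ (I_D1 V_DS2 − I_D2 V_DS1) = I_D2 − I_D1, so λ = (0.853 − 0.636) / (0.636 × 6.19 − 0.853 × 1.48) = 0.217 / 2.67 = 0.0811 V⁻¹.

λ = 0.0811 V⁻¹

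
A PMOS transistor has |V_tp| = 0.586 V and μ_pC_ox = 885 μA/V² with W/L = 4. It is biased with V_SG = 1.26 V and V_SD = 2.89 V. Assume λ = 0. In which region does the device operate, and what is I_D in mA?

k_p = μ_pC_ox · (W/L) = 3.54 mA/V².
V_ov = V_SG − |V_tp| = 1.26 − 0.586 = 0.674 V.
Since V_SD = 2.89 V ≥ V_ov = 0.674 V, the device is in saturation.
I_D = ½ k_p V_ov² = 0.5 × 3.54 × 0.674² = 0.804 mA.

Saturation; I_D = 0.804 mA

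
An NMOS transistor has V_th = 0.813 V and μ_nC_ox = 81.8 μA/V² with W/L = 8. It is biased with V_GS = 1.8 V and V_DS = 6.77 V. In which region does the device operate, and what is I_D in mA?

k_n = μ_nC_ox · (W/L) = 0.6544 mA/V².
V_ov = V_GS − V_th = 1.8 − 0.813 = 0.987 V.
Since V_DS = 6.77 V ≥ V_ov = 0.987 V, the device is in saturation.
I_D = ½ k_n V_ov² = 0.5 × 0.6544 × 0.987² = 0.319 mA.

Saturation; I_D = 0.319 mA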